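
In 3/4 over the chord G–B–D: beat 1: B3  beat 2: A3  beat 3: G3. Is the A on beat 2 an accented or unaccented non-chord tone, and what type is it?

Unaccented passing tone.

The harmony at that moment is G major triad (G, B, D); A3 is not a chord tone.
It is approached by step down from B3 and left by step down to G3.
Step in, step out in the same direction — a passing tone.
It falls on a weak beat, so it is unaccented.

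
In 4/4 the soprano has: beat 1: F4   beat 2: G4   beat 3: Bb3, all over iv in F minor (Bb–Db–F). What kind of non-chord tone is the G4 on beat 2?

The harmony at that moment is Bb minor triad (Bb, Db, F); G4 is not a chord tone.
It is approached by step up from F4 and left by leap down to Bb3.
Step in, leap out, on a weak beat — an escape tone.

Escape tone.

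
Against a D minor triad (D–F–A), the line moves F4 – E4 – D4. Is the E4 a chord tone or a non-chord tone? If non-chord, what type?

Non-chord tone — a passing tone.

The harmony at that moment is D minor triad (D, F, A); E4 is not a chord tone.
It is approached by step down from F4 and left by step down to D4.
Step in, step out in the same direction — a passing tone.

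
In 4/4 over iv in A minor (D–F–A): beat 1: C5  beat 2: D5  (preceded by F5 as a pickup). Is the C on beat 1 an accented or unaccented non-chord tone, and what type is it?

Accented appoggiatura.

The harmony at that moment is D minor triad (D, F, A); C5 is not a chord tone.
It is approached by leap down from F5 and left by step up to D5.
Leap in, step out — an appoggiatura.
It falls on the downbeat, so it is accented.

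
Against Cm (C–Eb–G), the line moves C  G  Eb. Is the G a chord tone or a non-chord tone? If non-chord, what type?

C minor triad contains C, Eb, G; G is the fifth, so it is a chord tone.

Chord tone (the fifth of C minor triad).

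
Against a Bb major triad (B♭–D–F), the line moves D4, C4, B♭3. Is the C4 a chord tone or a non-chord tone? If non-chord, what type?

The harmony at that moment is B♭ major triad (B♭, D, F); C4 is not a chord tone.
It is approached by step down from D4 and left by step down to B♭3.
Step in, step out in the same direction — a passing tone.

Non-chord tone — a passing tone.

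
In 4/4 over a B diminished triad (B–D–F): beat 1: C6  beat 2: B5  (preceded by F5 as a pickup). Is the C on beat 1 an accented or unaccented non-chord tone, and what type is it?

The harmony at that moment is B diminished triad (B, D, F); C6 is not a chord tone.
It is approached by leap up from F5 and left by step down to B5.
Leap in, step out — an appoggiatura.
It falls on the downbeat, so it is accented.

Accented appoggiatura.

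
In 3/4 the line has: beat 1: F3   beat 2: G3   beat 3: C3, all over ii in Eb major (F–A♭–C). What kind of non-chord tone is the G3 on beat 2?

Escape tone.

The harmony at that moment is F minor triad (F, A♭, C); G3 is not a chord tone.
It is approached by step up from F3 and left by leap down to C3.
Step in, leap out, on a weak beat — an escape tone.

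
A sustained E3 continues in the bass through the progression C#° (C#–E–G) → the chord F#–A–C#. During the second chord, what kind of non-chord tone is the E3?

Pedal tone (pedal point).

The harmony at that moment is F# minor triad (F#, A, C#); E3 is not a chord tone.
It is held over (the same pitch as the preceding E3) and then sustained as the same pitch into the next harmony.
Sustained through a change of harmony — a pedal tone.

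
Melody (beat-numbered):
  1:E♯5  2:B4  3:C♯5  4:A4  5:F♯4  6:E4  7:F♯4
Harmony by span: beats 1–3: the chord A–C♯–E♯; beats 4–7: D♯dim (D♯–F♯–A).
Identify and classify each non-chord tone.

B4 (beat 2) — appoggiatura; E4 (beat 6) — neighbor tone.

The harmony at that moment is A augmented triad (A, C♯, E♯); B4 is not a chord tone.
It is approached by leap down from E♯5 and left by step up to C♯5.
Leap in, step out — an appoggiatura.
The harmony at that moment is D♯ diminished triad (D♯, F♯, A); E4 is not a chord tone.
It is approached by step down from F♯4 and left by step up to F♯4.
Step away and step back to the same note — a neighbor tone (lower neighbor).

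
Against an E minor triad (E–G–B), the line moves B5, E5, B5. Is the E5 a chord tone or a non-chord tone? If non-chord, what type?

Chord tone (the root of E minor triad).

E minor triad contains E, G, B; E is the root, so it is a chord tone.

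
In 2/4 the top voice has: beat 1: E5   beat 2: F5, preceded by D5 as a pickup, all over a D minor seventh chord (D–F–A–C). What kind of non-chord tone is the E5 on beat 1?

Passing tone.

The harmony at that moment is D minor seventh chord (D, F, A, C); E5 is not a chord tone.
It is approached by step up from D5 and left by step up to F5.
Step in, step out in the same direction — a passing tone.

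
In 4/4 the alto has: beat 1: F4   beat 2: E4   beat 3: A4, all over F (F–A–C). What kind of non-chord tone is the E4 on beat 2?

The harmony at that moment is F major triad (F, A, C); E4 is not a chord tone.
It is approached by step down from F4 and left by leap up to A4.
Step in, leap out, on a weak beat — an escape tone.

Escape tone.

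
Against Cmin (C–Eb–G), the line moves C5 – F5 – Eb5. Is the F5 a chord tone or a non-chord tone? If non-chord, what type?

The harmony at that moment is C minor triad (C, Eb, G); F5 is not a chord tone.
It is approached by leap up from C5 and left by step down to Eb5.
Leap in, step out — an appoggiatura.

Non-chord tone — an appoggiatura.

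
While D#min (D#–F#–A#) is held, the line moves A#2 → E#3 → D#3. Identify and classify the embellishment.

E#3 is an appoggiatura.

The harmony at that moment is D# minor triad (D#, F#, A#); E#3 is not a chord tone.
It is approached by leap up from A#2 and left by step down to D#3.
Leap in, step out — an appoggiatura.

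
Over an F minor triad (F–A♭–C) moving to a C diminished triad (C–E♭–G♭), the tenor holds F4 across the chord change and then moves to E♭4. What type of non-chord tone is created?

F4 is a suspension.

The harmony at that moment is C diminished triad (C, E♭, G♭); F4 is not a chord tone.
It is held over (the same pitch as the preceding F4) and left by step down to E♭4.
Held over from the previous chord and resolving down by step — a suspension.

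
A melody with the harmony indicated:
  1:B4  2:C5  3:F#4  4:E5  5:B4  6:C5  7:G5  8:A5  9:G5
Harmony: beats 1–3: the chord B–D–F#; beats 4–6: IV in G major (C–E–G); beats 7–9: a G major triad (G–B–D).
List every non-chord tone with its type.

The harmony at that moment is B minor triad (B, D, F#); C5 is not a chord tone.
It is approached by step up from B4 and left by leap down to F#4.
Step in, leap out — an escape tone.
The harmony at that moment is C major triad (C, E, G); B4 is not a chord tone.
It is approached by leap down from E5 and left by step up to C5.
Leap in, step out — an appoggiatura.
The harmony at that moment is G major triad (G, B, D); A5 is not a chord tone.
It is approached by step up from G5 and left by step down to G5.
Step away and step back to the same note — a neighbor tone (upper neighbor).

C5 (beat 2) — escape tone; B4 (beat 5) — appoggiatura; A5 (beat 8) — neighbor tone.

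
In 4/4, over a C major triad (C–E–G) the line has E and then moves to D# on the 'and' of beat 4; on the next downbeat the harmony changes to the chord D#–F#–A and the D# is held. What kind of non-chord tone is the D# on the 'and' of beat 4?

The harmony at that moment is C major triad (C, E, G); D# is not a chord tone.
It is approached by step down from E and then sustained as the same pitch into the next harmony.
Arriving early and becoming a chord tone when the harmony changes — an anticipation.

Anticipation.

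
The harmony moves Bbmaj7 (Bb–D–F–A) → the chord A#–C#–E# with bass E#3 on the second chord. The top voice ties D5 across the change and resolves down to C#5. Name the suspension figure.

At the second chord the bass is E#3. The suspended D5 lies a seventh above the bass; after resolving down by step to C#5, the interval above the bass becomes a sixth.
Suspension figures are named by those two intervals: 7–6.

7–6 suspension.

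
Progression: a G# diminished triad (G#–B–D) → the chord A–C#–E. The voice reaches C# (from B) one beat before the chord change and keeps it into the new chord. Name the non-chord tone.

The harmony at that moment is G# diminished triad (G#, B, D); C# is not a chord tone.
It is approached by step up from B and then sustained as the same pitch into the next harmony.
Arriving early and becoming a chord tone when the harmony changes — an anticipation.

C# is an anticipation.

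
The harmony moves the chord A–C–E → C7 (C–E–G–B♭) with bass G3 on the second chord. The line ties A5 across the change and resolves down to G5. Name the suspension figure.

At the second chord the bass is G3. The suspended A5 lies a ninth above the bass; after resolving down by step to G5, the interval above the bass becomes an octave.
Suspension figures are named by those two intervals: 9–8.

9–8 suspension.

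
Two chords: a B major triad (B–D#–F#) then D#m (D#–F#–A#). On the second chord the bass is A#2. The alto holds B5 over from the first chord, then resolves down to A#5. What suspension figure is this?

9–8 suspension.

At the second chord the bass is A#2. The suspended B5 lies a ninth above the bass; after resolving down by step to A#5, the interval above the bass becomes an octave.
Suspension figures are named by those two intervals: 9–8.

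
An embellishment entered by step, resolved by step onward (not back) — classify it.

Approach: by step. Departure: by step, continuing in the same direction.
Stepwise on both sides with no change of direction means the note fills in the space between two different chord tones — a passing tone. (Had it turned back to its starting note it would be a neighbor tone instead.)

Passing tone.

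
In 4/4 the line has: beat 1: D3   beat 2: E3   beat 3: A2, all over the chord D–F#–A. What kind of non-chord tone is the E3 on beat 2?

The harmony at that moment is D major triad (D, F#, A); E3 is not a chord tone.
It is approached by step up from D3 and left by leap down to A2.
Step in, leap out, on a weak beat — an escape tone.

Escape tone.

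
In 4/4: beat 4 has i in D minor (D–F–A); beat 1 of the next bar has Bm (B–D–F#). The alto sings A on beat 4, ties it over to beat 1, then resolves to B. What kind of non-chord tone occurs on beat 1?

The harmony at that moment is B minor triad (B, D, F#); A is not a chord tone.
It is held over (the same pitch as the preceding A) and left by step up to B.
Held over from the previous chord and resolving up by step — a retardation.

Retardation.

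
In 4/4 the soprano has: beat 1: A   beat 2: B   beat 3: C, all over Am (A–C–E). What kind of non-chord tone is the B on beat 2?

The harmony at that moment is A minor triad (A, C, E); B is not a chord tone.
It is approached by step up from A and left by step up to C.
Step in, step out in the same direction — a passing tone.

Passing tone.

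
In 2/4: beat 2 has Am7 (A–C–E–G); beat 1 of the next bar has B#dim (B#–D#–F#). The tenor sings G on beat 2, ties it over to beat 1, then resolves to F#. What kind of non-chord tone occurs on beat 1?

The harmony at that moment is B# diminished triad (B#, D#, F#); G is not a chord tone.
It is held over (the same pitch as the preceding G) and left by step down to F#.
Held over from the previous chord and resolving down by step — a suspension.

Suspension.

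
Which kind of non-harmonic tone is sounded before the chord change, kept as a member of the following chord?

Approach: ahead of the chord change (typically by step), so it is dissonant against the current harmony. Departure: none — the same pitch is restated or held and is a chord tone of the new harmony.
Dissonant first, consonant once the harmony catches up: the note simply arrives early — an anticipation. (The reverse timing, consonant first and dissonant after the change, would be a suspension or retardation.)

Anticipation.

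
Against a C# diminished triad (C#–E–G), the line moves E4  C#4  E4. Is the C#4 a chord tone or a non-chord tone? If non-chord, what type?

Chord tone (the root of C# diminished triad).

C# diminished triad contains C#, E, G; C# is the root, so it is a chord tone.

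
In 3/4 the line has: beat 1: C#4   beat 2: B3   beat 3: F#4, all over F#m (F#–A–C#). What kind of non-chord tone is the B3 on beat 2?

Escape tone.

The harmony at that moment is F# minor triad (F#, A, C#); B3 is not a chord tone.
It is approached by step down from C#4 and left by leap up to F#4.
Step in, leap out, on a weak beat — an escape tone.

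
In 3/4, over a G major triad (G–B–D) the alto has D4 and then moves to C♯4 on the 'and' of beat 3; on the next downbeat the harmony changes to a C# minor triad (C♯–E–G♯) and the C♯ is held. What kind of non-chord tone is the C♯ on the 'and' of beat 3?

The harmony at that moment is G major triad (G, B, D); C♯4 is not a chord tone.
It is approached by step down from D4 and then sustained as the same pitch into the next harmony.
Arriving early and becoming a chord tone when the harmony changes — an anticipation.

Anticipation.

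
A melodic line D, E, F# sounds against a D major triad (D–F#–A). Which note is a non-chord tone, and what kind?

The harmony at that moment is D major triad (D, F#, A); E is not a chord tone.
It is approached by step up from D and left by step up to F#.
Step in, step out in the same direction — a passing tone.

E is a passing tone.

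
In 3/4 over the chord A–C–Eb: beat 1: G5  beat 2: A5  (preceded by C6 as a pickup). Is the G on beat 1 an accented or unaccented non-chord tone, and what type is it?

The harmony at that moment is A diminished triad (A, C, Eb); G5 is not a chord tone.
It is approached by leap down from C6 and left by step up to A5.
Leap in, step out — an appoggiatura.
It falls on the downbeat, so it is accented.

Accented appoggiatura.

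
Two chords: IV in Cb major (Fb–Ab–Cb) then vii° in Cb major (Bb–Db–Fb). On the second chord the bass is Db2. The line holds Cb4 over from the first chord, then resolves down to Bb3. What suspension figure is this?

7–6 suspension.

At the second chord the bass is Db2. The suspended Cb4 lies a seventh above the bass; after resolving down by step to Bb3, the interval above the bass becomes a sixth.
Suspension figures are named by those two intervals: 7–6.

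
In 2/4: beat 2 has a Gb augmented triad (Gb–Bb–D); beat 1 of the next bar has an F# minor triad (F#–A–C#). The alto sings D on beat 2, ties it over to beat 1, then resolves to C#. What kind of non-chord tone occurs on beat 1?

Suspension.

The harmony at that moment is F# minor triad (F#, A, C#); D is not a chord tone.
It is held over (the same pitch as the preceding D) and left by step down to C#.
Held over from the previous chord and resolving down by step — a suspension.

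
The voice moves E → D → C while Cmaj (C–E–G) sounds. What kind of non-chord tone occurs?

D is a passing tone.

The harmony at that moment is C major triad (C, E, G); D is not a chord tone.
It is approached by step down from E and left by step down to C.
Step in, step out in the same direction — a passing tone.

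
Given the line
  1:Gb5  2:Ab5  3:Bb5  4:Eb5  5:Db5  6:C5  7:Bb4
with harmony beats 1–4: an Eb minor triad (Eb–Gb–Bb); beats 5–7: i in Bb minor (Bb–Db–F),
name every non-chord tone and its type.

The harmony at that moment is Eb minor triad (Eb, Gb, Bb); Ab5 is not a chord tone.
It is approached by step up from Gb5 and left by step up to Bb5.
Step in, step out in the same direction — a passing tone.
The harmony at that moment is Bb minor triad (Bb, Db, F); C5 is not a chord tone.
It is approached by step down from Db5 and left by step down to Bb4.
Step in, step out in the same direction — a passing tone.

Ab5 (beat 2) — passing tone; C5 (beat 6) — passing tone.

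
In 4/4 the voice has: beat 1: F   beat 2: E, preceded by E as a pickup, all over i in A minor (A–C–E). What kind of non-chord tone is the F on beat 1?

The harmony at that moment is A minor triad (A, C, E); F is not a chord tone.
It is approached by step up from E and left by step down to E.
Step away and step back to the same note — a neighbor tone (upper neighbor).

Upper neighbor tone.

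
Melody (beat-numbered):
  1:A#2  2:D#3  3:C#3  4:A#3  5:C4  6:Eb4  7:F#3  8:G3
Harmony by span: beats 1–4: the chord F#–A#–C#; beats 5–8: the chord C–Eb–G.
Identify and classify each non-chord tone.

D#3 (beat 2) — appoggiatura; F#3 (beat 7) — appoggiatura.

The harmony at that moment is F# major triad (F#, A#, C#); D#3 is not a chord tone.
It is approached by leap up from A#2 and left by step down to C#3.
Leap in, step out — an appoggiatura.
The harmony at that moment is C minor triad (C, Eb, G); F#3 is not a chord tone.
It is approached by leap down from Eb4 and left by step up to G3.
Leap in, step out — an appoggiatura.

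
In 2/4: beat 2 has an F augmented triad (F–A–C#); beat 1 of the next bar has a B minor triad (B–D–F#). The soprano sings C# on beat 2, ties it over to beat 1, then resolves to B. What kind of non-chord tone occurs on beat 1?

Suspension.

The harmony at that moment is B minor triad (B, D, F#); C# is not a chord tone.
It is held over (the same pitch as the preceding C#) and left by step down to B.
Held over from the previous chord and resolving down by step — a suspension.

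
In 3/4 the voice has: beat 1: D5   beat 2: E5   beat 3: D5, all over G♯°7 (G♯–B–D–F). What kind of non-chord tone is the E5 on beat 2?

The harmony at that moment is G♯ diminished seventh chord (G♯, B, D, F); E5 is not a chord tone.
It is approached by step up from D5 and left by step down to D5.
Step away and step back to the same note — a neighbor tone (upper neighbor).

Upper neighbor tone.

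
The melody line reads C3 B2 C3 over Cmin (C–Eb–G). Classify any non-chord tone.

The harmony at that moment is C minor triad (C, Eb, G); B2 is not a chord tone.
It is approached by step down from C3 and left by step up to C3.
Step away and step back to the same note — a neighbor tone (lower neighbor).

B2 is a neighbor tone.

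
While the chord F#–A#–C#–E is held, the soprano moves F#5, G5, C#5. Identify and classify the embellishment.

The harmony at that moment is F# dominant seventh chord (F#, A#, C#, E); G5 is not a chord tone.
It is approached by step up from F#5 and left by leap down to C#5.
Step in, leap out — an escape tone.

G5 is an escape tone.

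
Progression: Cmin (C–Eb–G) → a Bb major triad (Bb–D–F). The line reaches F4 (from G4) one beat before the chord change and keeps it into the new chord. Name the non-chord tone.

The harmony at that moment is C minor triad (C, Eb, G); F4 is not a chord tone.
It is approached by step down from G4 and then sustained as the same pitch into the next harmony.
Arriving early and becoming a chord tone when the harmony changes — an anticipation.

F4 is an anticipation.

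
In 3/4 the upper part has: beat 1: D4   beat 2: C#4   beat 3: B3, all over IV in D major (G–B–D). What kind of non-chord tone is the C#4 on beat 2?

Passing tone.

The harmony at that moment is G major triad (G, B, D); C#4 is not a chord tone.
It is approached by step down from D4 and left by step down to B3.
Step in, step out in the same direction — a passing tone.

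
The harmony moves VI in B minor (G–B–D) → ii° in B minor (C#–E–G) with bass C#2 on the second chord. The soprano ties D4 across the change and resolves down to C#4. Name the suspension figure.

9–8 suspension.

At the second chord the bass is C#2. The suspended D4 lies a ninth above the bass; after resolving down by step to C#4, the interval above the bass becomes an octave.
Suspension figures are named by those two intervals: 9–8.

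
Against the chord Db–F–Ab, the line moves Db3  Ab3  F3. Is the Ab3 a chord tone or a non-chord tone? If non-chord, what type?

Chord tone (the fifth of Db major triad).

Db major triad contains Db, F, Ab; Ab is the fifth, so it is a chord tone.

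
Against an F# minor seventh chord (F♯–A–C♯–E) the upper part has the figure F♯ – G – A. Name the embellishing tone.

G is a passing tone.

The harmony at that moment is F♯ minor seventh chord (F♯, A, C♯, E); G is not a chord tone.
It is approached by step up from F♯ and left by step up to A.
Step in, step out in the same direction — a passing tone.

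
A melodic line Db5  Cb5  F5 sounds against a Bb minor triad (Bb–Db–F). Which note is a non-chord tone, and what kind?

Cb5 is an escape tone.

The harmony at that moment is Bb minor triad (Bb, Db, F); Cb5 is not a chord tone.
It is approached by step down from Db5 and left by leap up to F5.
Step in, leap out — an escape tone.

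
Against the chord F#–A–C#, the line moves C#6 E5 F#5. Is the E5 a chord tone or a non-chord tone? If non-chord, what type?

The harmony at that moment is F# minor triad (F#, A, C#); E5 is not a chord tone.
It is approached by leap down from C#6 and left by step up to F#5.
Leap in, step out — an appoggiatura.

Non-chord tone — an appoggiatura.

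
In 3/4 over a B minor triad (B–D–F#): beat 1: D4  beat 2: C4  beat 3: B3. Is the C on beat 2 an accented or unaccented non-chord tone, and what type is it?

Unaccented passing tone.

The harmony at that moment is B minor triad (B, D, F#); C4 is not a chord tone.
It is approached by step down from D4 and left by step down to B3.
Step in, step out in the same direction — a passing tone.
It falls on a weak beat, so it is unaccented.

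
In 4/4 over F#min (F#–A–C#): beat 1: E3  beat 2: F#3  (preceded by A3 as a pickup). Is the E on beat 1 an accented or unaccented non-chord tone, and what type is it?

Accented appoggiatura.

The harmony at that moment is F# minor triad (F#, A, C#); E3 is not a chord tone.
It is approached by leap down from A3 and left by step up to F#3.
Leap in, step out — an appoggiatura.
It falls on the downbeat, so it is accented.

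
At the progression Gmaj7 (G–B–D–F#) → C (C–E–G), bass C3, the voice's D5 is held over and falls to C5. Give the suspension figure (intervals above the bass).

At the second chord the bass is C3. The suspended D5 lies a ninth above the bass; after resolving down by step to C5, the interval above the bass becomes an octave.
Suspension figures are named by those two intervals: 9–8.

9–8 suspension.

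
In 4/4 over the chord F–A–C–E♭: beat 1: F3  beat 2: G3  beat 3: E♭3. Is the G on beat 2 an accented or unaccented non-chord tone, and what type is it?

Unaccented escape tone.

The harmony at that moment is F dominant seventh chord (F, A, C, E♭); G3 is not a chord tone.
It is approached by step up from F3 and left by leap down to E♭3.
Step in, leap out — an escape tone.
It falls on a weak beat, so it is unaccented.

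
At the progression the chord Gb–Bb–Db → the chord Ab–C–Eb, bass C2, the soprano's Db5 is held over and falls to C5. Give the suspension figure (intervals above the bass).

9–8 suspension.

At the second chord the bass is C2. The suspended Db5 lies a ninth above the bass; after resolving down by step to C5, the interval above the bass becomes an octave.
Suspension figures are named by those two intervals: 9–8.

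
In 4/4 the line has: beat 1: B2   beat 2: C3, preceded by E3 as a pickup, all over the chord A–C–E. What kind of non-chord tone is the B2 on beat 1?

Appoggiatura.

The harmony at that moment is A minor triad (A, C, E); B2 is not a chord tone.
It is approached by leap down from E3 and left by step up to C3.
Leap in, step out, metrically accented — an appoggiatura.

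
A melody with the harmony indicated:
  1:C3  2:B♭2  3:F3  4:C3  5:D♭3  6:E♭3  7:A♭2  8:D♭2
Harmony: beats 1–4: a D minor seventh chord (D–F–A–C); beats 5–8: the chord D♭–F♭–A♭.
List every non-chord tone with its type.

B♭2 (beat 2) — escape tone; E♭3 (beat 6) — escape tone.

The harmony at that moment is D minor seventh chord (D, F, A, C); B♭2 is not a chord tone.
It is approached by step down from C3 and left by leap up to F3.
Step in, leap out — an escape tone.
The harmony at that moment is D♭ minor triad (D♭, F♭, A♭); E♭3 is not a chord tone.
It is approached by step up from D♭3 and left by leap down to A♭2.
Step in, leap out — an escape tone.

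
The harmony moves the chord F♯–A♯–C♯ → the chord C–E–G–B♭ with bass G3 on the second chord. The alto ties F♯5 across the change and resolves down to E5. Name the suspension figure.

At the second chord the bass is G3. The suspended F♯5 lies a seventh above the bass; after resolving down by step to E5, the interval above the bass becomes a sixth.
Suspension figures are named by those two intervals: 7–6.

7–6 suspension.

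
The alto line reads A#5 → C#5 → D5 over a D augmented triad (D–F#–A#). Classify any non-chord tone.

C#5 is an appoggiatura.

The harmony at that moment is D augmented triad (D, F#, A#); C#5 is not a chord tone.
It is approached by leap down from A#5 and left by step up to D5.
Leap in, step out — an appoggiatura.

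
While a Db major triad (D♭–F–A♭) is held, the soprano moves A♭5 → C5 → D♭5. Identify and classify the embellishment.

C5 is an appoggiatura.

The harmony at that moment is D♭ major triad (D♭, F, A♭); C5 is not a chord tone.
It is approached by leap down from A♭5 and left by step up to D♭5.
Leap in, step out — an appoggiatura.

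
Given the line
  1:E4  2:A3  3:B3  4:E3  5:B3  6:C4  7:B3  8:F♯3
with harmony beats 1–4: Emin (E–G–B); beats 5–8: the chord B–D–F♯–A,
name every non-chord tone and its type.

A3 (beat 2) — appoggiatura; C4 (beat 6) — neighbor tone.

The harmony at that moment is E minor triad (E, G, B); A3 is not a chord tone.
It is approached by leap down from E4 and left by step up to B3.
Leap in, step out — an appoggiatura.
The harmony at that moment is B minor seventh chord (B, D, F♯, A); C4 is not a chord tone.
It is approached by step up from B3 and left by step down to B3.
Step away and step back to the same note — a neighbor tone (upper neighbor).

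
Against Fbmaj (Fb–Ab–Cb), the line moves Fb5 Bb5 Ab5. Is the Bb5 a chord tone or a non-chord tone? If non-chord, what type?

The harmony at that moment is Fb major triad (Fb, Ab, Cb); Bb5 is not a chord tone.
It is approached by leap up from Fb5 and left by step down to Ab5.
Leap in, step out — an appoggiatura.

Non-chord tone — an appoggiatura.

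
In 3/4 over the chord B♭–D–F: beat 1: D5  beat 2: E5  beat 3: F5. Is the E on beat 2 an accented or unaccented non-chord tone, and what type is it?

Unaccented passing tone.

The harmony at that moment is B♭ major triad (B♭, D, F); E5 is not a chord tone.
It is approached by step up from D5 and left by step up to F5.
Step in, step out in the same direction — a passing tone.
It falls on a weak beat, so it is unaccented.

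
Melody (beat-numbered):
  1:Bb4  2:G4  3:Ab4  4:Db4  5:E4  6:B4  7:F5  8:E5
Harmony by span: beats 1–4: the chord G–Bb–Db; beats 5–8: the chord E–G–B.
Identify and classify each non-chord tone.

The harmony at that moment is G diminished triad (G, Bb, Db); Ab4 is not a chord tone.
It is approached by step up from G4 and left by leap down to Db4.
Step in, leap out — an escape tone.
The harmony at that moment is E minor triad (E, G, B); F5 is not a chord tone.
It is approached by leap up from B4 and left by step down to E5.
Leap in, step out — an appoggiatura.

Ab4 (beat 3) — escape tone; F5 (beat 7) — appoggiatura.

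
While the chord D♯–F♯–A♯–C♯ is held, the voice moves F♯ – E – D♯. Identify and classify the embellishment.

E is a passing tone.

The harmony at that moment is D♯ minor seventh chord (D♯, F♯, A♯, C♯); E is not a chord tone.
It is approached by step down from F♯ and left by step down to D♯.
Step in, step out in the same direction — a passing tone.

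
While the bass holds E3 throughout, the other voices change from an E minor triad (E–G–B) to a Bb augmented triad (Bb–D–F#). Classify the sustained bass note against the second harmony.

Pedal tone (pedal point).

The harmony at that moment is Bb augmented triad (Bb, D, F#); E3 is not a chord tone.
It is held over (the same pitch as the preceding E3) and then sustained as the same pitch into the next harmony.
Sustained through a change of harmony — a pedal tone.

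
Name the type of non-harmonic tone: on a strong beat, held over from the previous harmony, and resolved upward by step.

Approach: by preparation — the pitch is first a chord tone, then held (tied or repeated) while the harmony changes under it. Departure: up by step. Metric position: strong.
A prepared dissonance that resolves upward by step — a retardation. (The same figure resolving downward would be a suspension.)

Retardation.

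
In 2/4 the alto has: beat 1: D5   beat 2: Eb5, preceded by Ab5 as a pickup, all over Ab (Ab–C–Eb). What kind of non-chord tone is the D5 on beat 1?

Appoggiatura.

The harmony at that moment is Ab major triad (Ab, C, Eb); D5 is not a chord tone.
It is approached by leap down from Ab5 and left by step up to Eb5.
Leap in, step out, metrically accented — an appoggiatura.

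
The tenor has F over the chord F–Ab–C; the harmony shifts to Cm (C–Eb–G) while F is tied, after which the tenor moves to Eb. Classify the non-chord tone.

F is a suspension.

The harmony at that moment is C minor triad (C, Eb, G); F is not a chord tone.
It is held over (the same pitch as the preceding F) and left by step down to Eb.
Held over from the previous chord and resolving down by step — a suspension.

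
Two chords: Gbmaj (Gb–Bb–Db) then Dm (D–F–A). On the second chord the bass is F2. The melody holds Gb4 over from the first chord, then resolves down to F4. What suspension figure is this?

At the second chord the bass is F2. The suspended Gb4 lies a ninth above the bass; after resolving down by step to F4, the interval above the bass becomes an octave.
Suspension figures are named by those two intervals: 9–8.

9–8 suspension.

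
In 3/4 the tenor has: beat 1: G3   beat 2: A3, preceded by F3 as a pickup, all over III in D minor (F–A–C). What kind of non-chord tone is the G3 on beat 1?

The harmony at that moment is F major triad (F, A, C); G3 is not a chord tone.
It is approached by step up from F3 and left by step up to A3.
Step in, step out in the same direction — a passing tone.

Passing tone.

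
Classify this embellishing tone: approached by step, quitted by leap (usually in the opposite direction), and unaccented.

Escape tone.

Approach: by step. Departure: by leap. Metric position: weak.
Step in, leap out, from a weak position — an escape tone (échappée). (It is the mirror image of the appoggiatura, which leaps in and steps out on a strong beat.)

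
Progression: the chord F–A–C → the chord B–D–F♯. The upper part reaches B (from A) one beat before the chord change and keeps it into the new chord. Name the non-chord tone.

The harmony at that moment is F major triad (F, A, C); B is not a chord tone.
It is approached by step up from A and then sustained as the same pitch into the next harmony.
Arriving early and becoming a chord tone when the harmony changes — an anticipation.

B is an anticipation.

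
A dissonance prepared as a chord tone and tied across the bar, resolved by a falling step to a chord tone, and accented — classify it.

Approach: by preparation — the pitch is first a chord tone, then held (tied or repeated) while the harmony changes under it. Departure: down by step. Metric position: strong.
A prepared dissonance that resolves downward by step — a suspension. (The same figure resolving upward would be a retardation.)

Suspension.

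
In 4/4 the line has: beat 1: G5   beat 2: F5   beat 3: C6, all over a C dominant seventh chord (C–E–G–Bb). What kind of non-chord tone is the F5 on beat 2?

The harmony at that moment is C dominant seventh chord (C, E, G, Bb); F5 is not a chord tone.
It is approached by step down from G5 and left by leap up to C6.
Step in, leap out, on a weak beat — an escape tone.

Escape tone.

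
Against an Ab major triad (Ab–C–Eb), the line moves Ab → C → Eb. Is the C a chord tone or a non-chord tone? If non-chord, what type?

Ab major triad contains Ab, C, Eb; C is the third, so it is a chord tone.

Chord tone (the third of Ab major triad).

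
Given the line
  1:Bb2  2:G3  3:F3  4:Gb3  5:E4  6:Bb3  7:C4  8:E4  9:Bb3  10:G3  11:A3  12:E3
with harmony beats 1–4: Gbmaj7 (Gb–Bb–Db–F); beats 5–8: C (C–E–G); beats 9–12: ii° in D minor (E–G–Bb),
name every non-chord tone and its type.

G3 (beat 2) — appoggiatura; Bb3 (beat 6) — appoggiatura; A3 (beat 11) — escape tone.

The harmony at that moment is Gb major seventh chord (Gb, Bb, Db, F); G3 is not a chord tone.
It is approached by leap up from Bb2 and left by step down to F3.
Leap in, step out — an appoggiatura.
The harmony at that moment is C major triad (C, E, G); Bb3 is not a chord tone.
It is approached by leap down from E4 and left by step up to C4.
Leap in, step out — an appoggiatura.
The harmony at that moment is E diminished triad (E, G, Bb); A3 is not a chord tone.
It is approached by step up from G3 and left by leap down to E3.
Step in, leap out — an escape tone.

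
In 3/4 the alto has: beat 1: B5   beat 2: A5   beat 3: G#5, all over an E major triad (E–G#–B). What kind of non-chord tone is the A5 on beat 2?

Passing tone.

The harmony at that moment is E major triad (E, G#, B); A5 is not a chord tone.
It is approached by step down from B5 and left by step down to G#5.
Step in, step out in the same direction — a passing tone.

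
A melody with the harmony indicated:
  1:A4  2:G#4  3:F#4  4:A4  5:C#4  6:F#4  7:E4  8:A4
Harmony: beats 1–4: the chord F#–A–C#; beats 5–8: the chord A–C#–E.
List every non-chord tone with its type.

The harmony at that moment is F# minor triad (F#, A, C#); G#4 is not a chord tone.
It is approached by step down from A4 and left by step down to F#4.
Step in, step out in the same direction — a passing tone.
The harmony at that moment is A major triad (A, C#, E); F#4 is not a chord tone.
It is approached by leap up from C#4 and left by step down to E4.
Leap in, step out — an appoggiatura.

G#4 (beat 2) — passing tone; F#4 (beat 6) — appoggiatura.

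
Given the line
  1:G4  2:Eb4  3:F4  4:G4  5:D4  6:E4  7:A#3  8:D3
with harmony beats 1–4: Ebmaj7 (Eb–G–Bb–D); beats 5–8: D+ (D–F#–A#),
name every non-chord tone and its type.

The harmony at that moment is Eb major seventh chord (Eb, G, Bb, D); F4 is not a chord tone.
It is approached by step up from Eb4 and left by step up to G4.
Step in, step out in the same direction — a passing tone.
The harmony at that moment is D augmented triad (D, F#, A#); E4 is not a chord tone.
It is approached by step up from D4 and left by leap down to A#3.
Step in, leap out — an escape tone.

F4 (beat 3) — passing tone; E4 (beat 6) — escape tone.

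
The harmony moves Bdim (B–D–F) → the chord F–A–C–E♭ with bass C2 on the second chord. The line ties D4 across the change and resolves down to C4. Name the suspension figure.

At the second chord the bass is C2. The suspended D4 lies a ninth above the bass; after resolving down by step to C4, the interval above the bass becomes an octave.
Suspension figures are named by those two intervals: 9–8.

9–8 suspension.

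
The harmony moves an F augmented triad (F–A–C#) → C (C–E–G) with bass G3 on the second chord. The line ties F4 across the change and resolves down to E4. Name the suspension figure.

At the second chord the bass is G3. The suspended F4 lies a seventh above the bass; after resolving down by step to E4, the interval above the bass becomes a sixth.
Suspension figures are named by those two intervals: 7–6.

7–6 suspension.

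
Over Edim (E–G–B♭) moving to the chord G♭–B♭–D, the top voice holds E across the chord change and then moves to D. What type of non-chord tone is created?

The harmony at that moment is G♭ augmented triad (G♭, B♭, D); E is not a chord tone.
It is held over (the same pitch as the preceding E) and left by step down to D.
Held over from the previous chord and resolving down by step — a suspension.

E is a suspension.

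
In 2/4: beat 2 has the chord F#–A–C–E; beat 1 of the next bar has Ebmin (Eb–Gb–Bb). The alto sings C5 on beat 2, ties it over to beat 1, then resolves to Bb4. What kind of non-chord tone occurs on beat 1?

Suspension.

The harmony at that moment is Eb minor triad (Eb, Gb, Bb); C5 is not a chord tone.
It is held over (the same pitch as the preceding C5) and left by step down to Bb4.
Held over from the previous chord and resolving down by step — a suspension.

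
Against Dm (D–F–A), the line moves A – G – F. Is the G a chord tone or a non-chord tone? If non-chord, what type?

Non-chord tone — a passing tone.

The harmony at that moment is D minor triad (D, F, A); G is not a chord tone.
It is approached by step down from A and left by step down to F.
Step in, step out in the same direction — a passing tone.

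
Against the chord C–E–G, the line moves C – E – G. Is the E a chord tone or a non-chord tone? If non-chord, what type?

C major triad contains C, E, G; E is the third, so it is a chord tone.

Chord tone (the third of C major triad).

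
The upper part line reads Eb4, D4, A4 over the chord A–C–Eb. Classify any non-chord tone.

D4 is an escape tone.

The harmony at that moment is A diminished triad (A, C, Eb); D4 is not a chord tone.
It is approached by step down from Eb4 and left by leap up to A4.
Step in, leap out — an escape tone.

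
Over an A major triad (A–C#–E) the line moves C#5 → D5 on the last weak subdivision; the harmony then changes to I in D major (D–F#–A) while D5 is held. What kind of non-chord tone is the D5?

D5 is an anticipation.

The harmony at that moment is A major triad (A, C#, E); D5 is not a chord tone.
It is approached by step up from C#5 and then sustained as the same pitch into the next harmony.
Arriving early and becoming a chord tone when the harmony changes — an anticipation.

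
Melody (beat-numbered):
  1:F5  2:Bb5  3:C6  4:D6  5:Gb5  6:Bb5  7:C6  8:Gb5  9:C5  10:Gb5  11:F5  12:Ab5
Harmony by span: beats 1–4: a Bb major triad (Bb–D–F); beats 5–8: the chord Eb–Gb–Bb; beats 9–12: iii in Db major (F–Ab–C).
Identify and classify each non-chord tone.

C6 (beat 3) — passing tone; C6 (beat 7) — escape tone; Gb5 (beat 10) — appoggiatura.

The harmony at that moment is Bb major triad (Bb, D, F); C6 is not a chord tone.
It is approached by step up from Bb5 and left by step up to D6.
Step in, step out in the same direction — a passing tone.
The harmony at that moment is Eb minor triad (Eb, Gb, Bb); C6 is not a chord tone.
It is approached by step up from Bb5 and left by leap down to Gb5.
Step in, leap out — an escape tone.
The harmony at that moment is F minor triad (F, Ab, C); Gb5 is not a chord tone.
It is approached by leap up from C5 and left by step down to F5.
Leap in, step out — an appoggiatura.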